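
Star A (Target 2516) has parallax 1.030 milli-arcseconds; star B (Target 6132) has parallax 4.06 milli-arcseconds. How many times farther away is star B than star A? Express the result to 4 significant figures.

Since d = 1/p, d_B/d_A = p_A/p_B.
= 1.030 / 4.06 = 0.25369.

0.2537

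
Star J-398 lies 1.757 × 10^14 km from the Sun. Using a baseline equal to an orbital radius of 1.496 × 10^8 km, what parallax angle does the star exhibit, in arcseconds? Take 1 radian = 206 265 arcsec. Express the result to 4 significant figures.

θ ≈ B/d = (1.496 × 10^8) / (1.757 × 10^14) = 8.5145 × 10^-7 rad.
In arcseconds: 8.5145 × 10^-7 × 206265 = 0.17562″.

0.1756 arcsec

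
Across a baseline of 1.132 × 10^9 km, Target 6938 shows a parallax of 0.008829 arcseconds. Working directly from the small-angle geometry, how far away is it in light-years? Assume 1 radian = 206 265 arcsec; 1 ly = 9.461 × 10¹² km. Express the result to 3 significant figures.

θ = 0.008829″ = 0.008829/206265 = 4.2804 × 10^-8 rad.
d = B/θ = (1.132 × 10^9) / (4.2804 × 10^-8) = 2.6446 × 10^16 km = (2.6446 × 10^16) / (9.461 × 10^12) ly = 2795.3 ly.

2800 ly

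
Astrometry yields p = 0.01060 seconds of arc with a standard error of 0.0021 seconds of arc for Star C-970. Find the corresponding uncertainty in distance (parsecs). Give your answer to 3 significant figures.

18.7 pc

d = 1/p, so σ_d = σ_p / p².
σ_d = 0.00210 / (0.01060)² = 0.00210 / 0.00011236 = 18.69 pc.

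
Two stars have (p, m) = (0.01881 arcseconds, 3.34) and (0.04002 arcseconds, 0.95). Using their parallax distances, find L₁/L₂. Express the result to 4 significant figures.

d₁ = 1/p₁ = 1/0.01881″ = 53.163 pc; d₂ = 1/p₂ = 1/0.04002″ = 24.988 pc.
M₁ = m₁ − 5 log₁₀ d₁ + 5 = 3.34 − 8.6280 + 5 = -0.2880.
M₂ = 0.95 − 6.9887 + 5 = -1.0387.
L₁/L₂ = 10^(0.4(M₂ − M₁)) = 10^(0.4 × (-0.7507)) = 10^(-0.30028) = 0.50086.

L₁/L₂ = 0.5009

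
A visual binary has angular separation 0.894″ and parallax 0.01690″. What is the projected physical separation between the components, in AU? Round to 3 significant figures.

d = 1/p = 1/0.01690″ = 59.172 pc.
At distance d (pc), an angle of θ arcsec spans θ·d AU: s = 0.894 × 59.172 = 52.9 AU.

52.9 AU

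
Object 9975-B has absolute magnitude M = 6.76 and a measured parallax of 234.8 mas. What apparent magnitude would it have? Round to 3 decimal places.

m = 4.907

d = 1/p = 1/0.2348″ = 4.2589 pc.
m − M = 5 log₁₀ d − 5 = 5 log₁₀(4.2589) − 5 = 3.1465 − 5 = -1.8535.
m = M + (m − M) = 6.76 + (-1.8535) = 4.907.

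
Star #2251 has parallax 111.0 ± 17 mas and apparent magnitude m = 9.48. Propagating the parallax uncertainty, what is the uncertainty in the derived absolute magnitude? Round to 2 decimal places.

M = m − 5 log₁₀ d + 5 = m + 5 log₁₀ p + 5, so ∂M/∂p = 5/(p ln 10).
σ_M = (5/ln 10) · (σ_p/p) = 2.1715 × 17/111.0 = 2.1715 × 0.15315 = 0.33257.

σ_M = 0.33 mag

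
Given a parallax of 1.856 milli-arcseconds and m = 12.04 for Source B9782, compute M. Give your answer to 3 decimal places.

M = 3.383

d = 1/p = 1/0.001856″ = 538.79 pc.
m − M = 5 log₁₀(538.79) − 5 = 13.6571 − 5 = 8.6571.
M = m − (m − M) = 12.04 − 8.6571 = 3.383.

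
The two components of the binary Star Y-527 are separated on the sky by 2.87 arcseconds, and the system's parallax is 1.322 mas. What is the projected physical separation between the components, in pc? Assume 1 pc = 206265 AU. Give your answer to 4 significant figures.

0.01053 pc

d = 1/p = 1/0.001322″ = 756.43 pc.
At distance d (pc), an angle of θ arcsec spans θ·d AU: s = 2.87 × 756.43 = 2171 AU.
= 2171 / 206265 = 0.010525 pc.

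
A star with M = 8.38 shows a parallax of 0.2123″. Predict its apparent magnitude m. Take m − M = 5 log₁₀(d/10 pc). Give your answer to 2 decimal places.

d = 1/p = 1/0.2123″ = 4.7103 pc.
m − M = 5 log₁₀ d − 5 = 5 log₁₀(4.7103) − 5 = 3.3652 − 5 = -1.6348.
m = M + (m − M) = 8.38 + (-1.6348) = 6.75.

m = 6.75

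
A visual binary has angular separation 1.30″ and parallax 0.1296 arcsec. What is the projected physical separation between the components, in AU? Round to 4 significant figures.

d = 1/p = 1/0.1296″ = 7.716 pc.
At distance d (pc), an angle of θ arcsec spans θ·d AU: s = 1.30 × 7.716 = 10.031 AU.

10.03 AU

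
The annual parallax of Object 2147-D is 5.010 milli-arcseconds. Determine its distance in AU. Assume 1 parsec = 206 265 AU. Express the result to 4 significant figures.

4.117 × 10^7 AU

p = 5.010 milli-arcseconds = 0.005010 arcsec.
d = 1/p = 1/0.005010 = 199.6 pc.
In AU: 199.6 × 206265 = 4.1170 × 10^7 AU.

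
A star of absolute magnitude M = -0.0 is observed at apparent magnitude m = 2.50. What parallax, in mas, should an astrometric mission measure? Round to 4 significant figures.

31.62 mas

m − M = 2.50 − (-0.0) = 2.50.
d = 10^((m−M)/5 + 1) = 10^1.500 = 31.623 pc.
p = 1/d = 1/31.623 = 0.031623 arcsec = 31.623 mas.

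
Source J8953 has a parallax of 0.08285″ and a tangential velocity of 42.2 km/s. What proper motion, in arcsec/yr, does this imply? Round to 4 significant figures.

0.7376 arcsec/yr

d = 1/p = 1/0.08285″ = 12.07 pc.
μ = v_t / (4.74 d) = 42.2 / (4.74 × 12.07) = 42.2 / 57.212 = 0.73761 ″/yr.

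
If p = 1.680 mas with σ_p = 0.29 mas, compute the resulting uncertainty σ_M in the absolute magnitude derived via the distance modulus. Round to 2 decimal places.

M = m − 5 log₁₀ d + 5 = m + 5 log₁₀ p + 5, so ∂M/∂p = 5/(p ln 10).
σ_M = (5/ln 10) · (σ_p/p) = 2.1715 × 0.29/1.680 = 2.1715 × 0.17262 = 0.37484.

σ_M = 0.37 mag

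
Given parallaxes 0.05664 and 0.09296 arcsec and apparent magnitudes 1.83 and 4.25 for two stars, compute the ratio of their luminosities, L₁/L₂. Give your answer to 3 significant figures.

d₁ = 1/p₁ = 1/0.05664″ = 17.655 pc; d₂ = 1/p₂ = 1/0.09296″ = 10.757 pc.
M₁ = m₁ − 5 log₁₀ d₁ + 5 = 1.83 − 6.2343 + 5 = 0.5957.
M₂ = 4.25 − 5.1585 + 5 = 4.0915.
L₁/L₂ = 10^(0.4(M₂ − M₁)) = 10^(0.4 × 3.4958) = 10^1.39832 = 25.022.

L₁/L₂ = 25.0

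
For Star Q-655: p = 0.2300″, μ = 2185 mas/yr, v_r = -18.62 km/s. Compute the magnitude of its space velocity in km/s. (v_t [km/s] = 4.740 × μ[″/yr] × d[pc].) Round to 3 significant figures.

48.7 km/s

d = 1/p = 1/0.2300″ = 4.3478 pc.
μ = 2185 mas/yr = 2.185 ″/yr.
v_t = 4.740 μ d = 4.740 × 2.185 × 4.3478 = 45.03 km/s.
v = √(v_r² + v_t²) = √((-18.62)² + 45.03²) = √2374.41 = 48.728 km/s.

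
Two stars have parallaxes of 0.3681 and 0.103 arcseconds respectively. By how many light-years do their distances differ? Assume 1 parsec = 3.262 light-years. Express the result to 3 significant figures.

d_A = 1/0.3681″ = 2.7167 pc; d_B = 1/0.1030″ = 9.7087 pc.
|d_B − d_A| = |9.7087 − 2.7167| = 6.992 pc = 6.992 × 3.262 ly = 22.808 ly.

22.8 ly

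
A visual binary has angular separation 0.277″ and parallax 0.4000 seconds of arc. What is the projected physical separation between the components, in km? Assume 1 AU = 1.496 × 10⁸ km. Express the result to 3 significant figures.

1.04 × 10^8 km

d = 1/p = 1/0.4000″ = 2.5 pc.
At distance d (pc), an angle of θ arcsec spans θ·d AU: s = 0.277 × 2.5 = 0.6925 AU.
= 0.6925 × 1.496 × 10⁸ km = 1.0360 × 10^8 km.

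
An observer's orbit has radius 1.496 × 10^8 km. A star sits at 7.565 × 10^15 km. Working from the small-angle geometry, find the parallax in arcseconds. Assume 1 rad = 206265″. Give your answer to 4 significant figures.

θ ≈ B/d = (1.496 × 10^8) / (7.565 × 10^15) = 1.9775 × 10^-8 rad.
In arcseconds: 1.9775 × 10^-8 × 206265 = 0.0040789″.

0.004079 arcsec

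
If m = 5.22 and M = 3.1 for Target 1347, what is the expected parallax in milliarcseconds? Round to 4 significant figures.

37.67 mas

m − M = 5.22 − 3.1 = 2.12.
d = 10^((m−M)/5 + 1) = 10^1.424 = 26.546 pc.
p = 1/d = 1/26.546 = 0.03767 arcsec = 37.67 mas.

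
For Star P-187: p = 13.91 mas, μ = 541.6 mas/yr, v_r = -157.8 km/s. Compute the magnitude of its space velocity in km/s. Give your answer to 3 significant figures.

d = 1/p = 1/0.01391″ = 71.891 pc.
μ = 541.6 mas/yr = 0.5416 ″/yr.
v_t = 4.740 μ d = 4.740 × 0.5416 × 71.891 = 184.56 km/s.
v = √(v_r² + v_t²) = √((-157.8)² + 184.56²) = √58963.2 = 242.82 km/s.

243 km/s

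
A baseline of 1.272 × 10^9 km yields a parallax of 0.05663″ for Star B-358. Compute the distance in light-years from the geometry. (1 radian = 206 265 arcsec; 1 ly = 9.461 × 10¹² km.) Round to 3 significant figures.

490 ly

θ = 0.05663″ = 0.05663/206265 = 2.7455 × 10^-7 rad.
d = B/θ = (1.272 × 10^9) / (2.7455 × 10^-7) = 4.6330 × 10^15 km = (4.6330 × 10^15) / (9.461 × 10^12) ly = 489.69 ly.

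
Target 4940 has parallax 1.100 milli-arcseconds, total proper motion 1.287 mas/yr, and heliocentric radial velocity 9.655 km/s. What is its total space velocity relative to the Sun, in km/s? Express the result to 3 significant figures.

d = 1/p = 1/0.001100″ = 909.09 pc.
μ = 1.287 mas/yr = 0.001287 ″/yr.
v_t = 4.740 μ d = 4.740 × 0.001287 × 909.09 = 5.5458 km/s.
v = √(v_r² + v_t²) = √(9.655² + 5.5458²) = √123.975 = 11.134 km/s.

11.1 km/s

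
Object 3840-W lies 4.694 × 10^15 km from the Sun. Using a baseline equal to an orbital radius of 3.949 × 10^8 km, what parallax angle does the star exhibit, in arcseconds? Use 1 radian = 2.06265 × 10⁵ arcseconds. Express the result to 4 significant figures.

θ ≈ B/d = (3.949 × 10^8) / (4.694 × 10^15) = 8.4129 × 10^-8 rad.
In arcseconds: 8.4129 × 10^-8 × 206265 = 0.017353″.

0.01735 arcsec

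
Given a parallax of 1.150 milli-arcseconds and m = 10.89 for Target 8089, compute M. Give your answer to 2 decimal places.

d = 1/p = 1/0.001150″ = 869.57 pc.
m − M = 5 log₁₀(869.57) − 5 = 14.6965 − 5 = 9.6965.
M = m − (m − M) = 10.89 − 9.6965 = 1.19.

M = 1.19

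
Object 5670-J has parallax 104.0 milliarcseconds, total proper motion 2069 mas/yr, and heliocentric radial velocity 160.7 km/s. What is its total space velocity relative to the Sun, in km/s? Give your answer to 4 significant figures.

d = 1/p = 1/0.1040″ = 9.6154 pc.
μ = 2069 mas/yr = 2.069 ″/yr.
v_t = 4.740 μ d = 4.740 × 2.069 × 9.6154 = 94.299 km/s.
v = √(v_r² + v_t²) = √(160.7² + 94.299²) = √34716.8 = 186.32 km/s.

186.3 km/s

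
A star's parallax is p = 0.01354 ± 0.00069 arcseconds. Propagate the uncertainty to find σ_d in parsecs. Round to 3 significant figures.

d = 1/p, so σ_d = σ_p / p².
σ_d = 0.000690 / (0.01354)² = 0.000690 / 0.00018333 = 3.7637 pc.

3.76 pc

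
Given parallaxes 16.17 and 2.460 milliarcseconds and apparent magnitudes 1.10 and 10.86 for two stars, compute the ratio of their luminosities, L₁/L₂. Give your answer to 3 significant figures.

d₁ = 1/p₁ = 1/0.01617″ = 61.843 pc; d₂ = 1/p₂ = 1/0.002460″ = 406.5 pc.
M₁ = m₁ − 5 log₁₀ d₁ + 5 = 1.10 − 8.9565 + 5 = -2.8565.
M₂ = 10.86 − 13.0453 + 5 = 2.8147.
L₁/L₂ = 10^(0.4(M₂ − M₁)) = 10^(0.4 × 5.6712) = 10^2.26848 = 185.56.

L₁/L₂ = 186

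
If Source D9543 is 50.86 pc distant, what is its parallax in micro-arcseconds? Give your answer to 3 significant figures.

p = 1/d = 1/50.86 = 0.019662 arcsec.
= 0.019662 × 10⁶ = 19662 μas.

19700 μas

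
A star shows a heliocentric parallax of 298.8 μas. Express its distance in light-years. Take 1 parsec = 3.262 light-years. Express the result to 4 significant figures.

10920 light years

p = 298.8 μas = 0.0002988 arcsec.
d = 1/p = 1/0.0002988 = 3346.7 pc.
In light-years: 3346.7 × 3.262 = 10917 ly.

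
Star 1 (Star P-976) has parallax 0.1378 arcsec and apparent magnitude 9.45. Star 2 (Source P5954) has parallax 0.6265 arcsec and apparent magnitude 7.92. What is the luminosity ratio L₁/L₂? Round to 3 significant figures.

L₁/L₂ = 5.05

d₁ = 1/p₁ = 1/0.1378″ = 7.2569 pc; d₂ = 1/p₂ = 1/0.6265″ = 1.5962 pc.
M₁ = m₁ − 5 log₁₀ d₁ + 5 = 9.45 − 4.3038 + 5 = 10.1462.
M₂ = 7.92 − 1.0154 + 5 = 11.9046.
L₁/L₂ = 10^(0.4(M₂ − M₁)) = 10^(0.4 × 1.7584) = 10^0.70336 = 5.0508.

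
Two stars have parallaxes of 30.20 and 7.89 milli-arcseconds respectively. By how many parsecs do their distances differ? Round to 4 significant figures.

d_A = 1/0.03020″ = 33.113 pc; d_B = 1/0.007890″ = 126.74 pc.
|d_B − d_A| = |126.74 − 33.113| = 93.627 pc.

93.63 pc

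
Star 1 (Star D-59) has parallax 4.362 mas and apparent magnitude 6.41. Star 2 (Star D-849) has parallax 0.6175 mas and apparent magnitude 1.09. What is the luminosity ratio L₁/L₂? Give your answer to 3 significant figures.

L₁/L₂ = 0.000149

d₁ = 1/p₁ = 1/0.004362″ = 229.25 pc; d₂ = 1/p₂ = 1/0.0006175″ = 1619.4 pc.
M₁ = m₁ − 5 log₁₀ d₁ + 5 = 6.41 − 11.8015 + 5 = -0.3915.
M₂ = 1.09 − 16.0468 + 5 = -9.9568.
L₁/L₂ = 10^(0.4(M₂ − M₁)) = 10^(0.4 × (-9.5653)) = 10^(-3.82612) = 0.00014924.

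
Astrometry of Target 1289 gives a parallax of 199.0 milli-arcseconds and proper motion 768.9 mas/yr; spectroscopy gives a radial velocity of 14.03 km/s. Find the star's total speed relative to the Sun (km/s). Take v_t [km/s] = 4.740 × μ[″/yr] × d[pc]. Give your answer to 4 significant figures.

23.07 km/s

d = 1/p = 1/0.1990″ = 5.0251 pc.
μ = 768.9 mas/yr = 0.7689 ″/yr.
v_t = 4.740 μ d = 4.740 × 0.7689 × 5.0251 = 18.314 km/s.
v = √(v_r² + v_t²) = √(14.03² + 18.314²) = √532.243 = 23.07 km/s.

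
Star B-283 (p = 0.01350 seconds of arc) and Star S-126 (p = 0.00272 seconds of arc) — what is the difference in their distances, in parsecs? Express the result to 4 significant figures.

d_A = 1/0.01350″ = 74.074 pc; d_B = 1/0.002720″ = 367.65 pc.
|d_B − d_A| = |367.65 − 74.074| = 293.58 pc.

293.6 pc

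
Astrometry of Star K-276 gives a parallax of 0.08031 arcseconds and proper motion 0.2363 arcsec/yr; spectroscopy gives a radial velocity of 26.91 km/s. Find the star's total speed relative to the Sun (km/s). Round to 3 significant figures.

30.3 km/s

d = 1/p = 1/0.08031″ = 12.452 pc.
v_t = 4.740 μ d = 4.740 × 0.2363 × 12.452 = 13.947 km/s.
v = √(v_r² + v_t²) = √(26.91² + 13.947²) = √918.667 = 30.31 km/s.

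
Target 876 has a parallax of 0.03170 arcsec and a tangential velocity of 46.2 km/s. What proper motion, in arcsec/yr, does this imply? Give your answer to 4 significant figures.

d = 1/p = 1/0.03170″ = 31.546 pc.
μ = v_t / (4.74 d) = 46.2 / (4.74 × 31.546) = 46.2 / 149.53 = 0.30897 ″/yr.

0.3090 arcsec/yr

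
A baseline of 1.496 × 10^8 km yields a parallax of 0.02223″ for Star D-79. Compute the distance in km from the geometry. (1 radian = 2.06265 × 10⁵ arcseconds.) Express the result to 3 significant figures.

1.39 × 10^15 km

θ = 0.02223″ = 0.02223/206265 = 1.0777 × 10^-7 rad.
d = B/θ = (1.496 × 10^8) / (1.0777 × 10^-7) = 1.3881 × 10^15 km.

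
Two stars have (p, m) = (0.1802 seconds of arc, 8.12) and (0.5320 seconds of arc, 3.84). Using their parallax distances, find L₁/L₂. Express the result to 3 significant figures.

d₁ = 1/p₁ = 1/0.1802″ = 5.5494 pc; d₂ = 1/p₂ = 1/0.5320″ = 1.8797 pc.
M₁ = m₁ − 5 log₁₀ d₁ + 5 = 8.12 − 3.7212 + 5 = 9.3988.
M₂ = 3.84 − 1.3704 + 5 = 7.4696.
L₁/L₂ = 10^(0.4(M₂ − M₁)) = 10^(0.4 × (-1.9292)) = 10^(-0.77168) = 0.16917.

L₁/L₂ = 0.169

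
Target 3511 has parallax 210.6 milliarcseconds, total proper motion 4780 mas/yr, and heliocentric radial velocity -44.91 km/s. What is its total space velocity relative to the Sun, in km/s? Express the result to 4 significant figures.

d = 1/p = 1/0.2106″ = 4.7483 pc.
μ = 4780 mas/yr = 4.780 ″/yr.
v_t = 4.740 μ d = 4.740 × 4.780 × 4.7483 = 107.58 km/s.
v = √(v_r² + v_t²) = √((-44.91)² + 107.58²) = √13590.4 = 116.58 km/s.

116.6 km/s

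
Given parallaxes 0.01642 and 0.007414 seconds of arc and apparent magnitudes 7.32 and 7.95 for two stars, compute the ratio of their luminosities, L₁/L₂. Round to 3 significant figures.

L₁/L₂ = 0.364

d₁ = 1/p₁ = 1/0.01642″ = 60.901 pc; d₂ = 1/p₂ = 1/0.007414″ = 134.88 pc.
M₁ = m₁ − 5 log₁₀ d₁ + 5 = 7.32 − 8.9231 + 5 = 3.3969.
M₂ = 7.95 − 10.6497 + 5 = 2.3003.
L₁/L₂ = 10^(0.4(M₂ − M₁)) = 10^(0.4 × (-1.0966)) = 10^(-0.43864) = 0.36422.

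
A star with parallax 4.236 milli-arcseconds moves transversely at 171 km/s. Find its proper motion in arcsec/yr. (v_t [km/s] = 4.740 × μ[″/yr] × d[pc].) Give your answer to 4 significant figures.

d = 1/p = 1/0.004236″ = 236.07 pc.
μ = v_t / (4.74 d) = 171 / (4.74 × 236.07) = 171 / 1119 = 0.15282 ″/yr.

0.1528 arcsec/yr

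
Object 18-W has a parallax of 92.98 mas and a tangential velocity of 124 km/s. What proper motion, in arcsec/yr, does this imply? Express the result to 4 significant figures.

2.432 arcsec/yr

d = 1/p = 1/0.09298″ = 10.755 pc.
μ = v_t / (4.74 d) = 124 / (4.74 × 10.755) = 124 / 50.979 = 2.4324 ″/yr.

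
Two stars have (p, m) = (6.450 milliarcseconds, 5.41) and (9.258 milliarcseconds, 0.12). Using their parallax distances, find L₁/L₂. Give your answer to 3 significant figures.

L₁/L₂ = 0.0158

d₁ = 1/p₁ = 1/0.006450″ = 155.04 pc; d₂ = 1/p₂ = 1/0.009258″ = 108.01 pc.
M₁ = m₁ − 5 log₁₀ d₁ + 5 = 5.41 − 10.9522 + 5 = -0.5422.
M₂ = 0.12 − 10.1673 + 5 = -5.0473.
L₁/L₂ = 10^(0.4(M₂ − M₁)) = 10^(0.4 × (-4.5051)) = 10^(-1.80204) = 0.015775.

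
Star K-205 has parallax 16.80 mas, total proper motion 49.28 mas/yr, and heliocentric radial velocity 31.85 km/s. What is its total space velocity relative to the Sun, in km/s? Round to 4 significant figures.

d = 1/p = 1/0.01680″ = 59.524 pc.
μ = 49.28 mas/yr = 0.04928 ″/yr.
v_t = 4.740 μ d = 4.740 × 0.04928 × 59.524 = 13.904 km/s.
v = √(v_r² + v_t²) = √(31.85² + 13.904²) = √1207.74 = 34.753 km/s.

34.75 km/s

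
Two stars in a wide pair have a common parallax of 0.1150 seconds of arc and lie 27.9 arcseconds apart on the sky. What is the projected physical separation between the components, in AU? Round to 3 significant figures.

d = 1/p = 1/0.1150″ = 8.6957 pc.
At distance d (pc), an angle of θ arcsec spans θ·d AU: s = 27.9 × 8.6957 = 242.61 AU.

243 AU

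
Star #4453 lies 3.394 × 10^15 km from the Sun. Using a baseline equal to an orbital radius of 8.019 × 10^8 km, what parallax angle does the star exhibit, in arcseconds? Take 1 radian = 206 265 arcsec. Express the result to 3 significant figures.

θ ≈ B/d = (8.019 × 10^8) / (3.394 × 10^15) = 2.3627 × 10^-7 rad.
In arcseconds: 2.3627 × 10^-7 × 206265 = 0.048734″.

0.0487 arcsec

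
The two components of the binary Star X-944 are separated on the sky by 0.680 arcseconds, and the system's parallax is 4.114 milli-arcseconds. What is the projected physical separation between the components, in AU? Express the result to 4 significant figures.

d = 1/p = 1/0.004114″ = 243.07 pc.
At distance d (pc), an angle of θ arcsec spans θ·d AU: s = 0.680 × 243.07 = 165.29 AU.

165.3 AU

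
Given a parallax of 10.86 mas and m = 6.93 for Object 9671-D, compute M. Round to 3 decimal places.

M = 2.109

d = 1/p = 1/0.01086″ = 92.081 pc.
m − M = 5 log₁₀(92.081) − 5 = 9.8209 − 5 = 4.8209.
M = m − (m − M) = 6.93 − 4.8209 = 2.109.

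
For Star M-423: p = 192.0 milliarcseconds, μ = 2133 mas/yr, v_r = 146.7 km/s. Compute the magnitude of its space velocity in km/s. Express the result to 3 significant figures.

156 km/s

d = 1/p = 1/0.1920″ = 5.2083 pc.
μ = 2133 mas/yr = 2.133 ″/yr.
v_t = 4.740 μ d = 4.740 × 2.133 × 5.2083 = 52.658 km/s.
v = √(v_r² + v_t²) = √(146.7² + 52.658²) = √24293.8 = 155.86 km/s.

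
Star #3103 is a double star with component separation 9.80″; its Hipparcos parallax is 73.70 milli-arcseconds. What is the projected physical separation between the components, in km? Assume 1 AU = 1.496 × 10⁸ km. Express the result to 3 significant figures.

1.99 × 10^10 km

d = 1/p = 1/0.07370″ = 13.569 pc.
At distance d (pc), an angle of θ arcsec spans θ·d AU: s = 9.80 × 13.569 = 132.98 AU.
= 132.98 × 1.496 × 10⁸ km = 1.9894 × 10^10 km.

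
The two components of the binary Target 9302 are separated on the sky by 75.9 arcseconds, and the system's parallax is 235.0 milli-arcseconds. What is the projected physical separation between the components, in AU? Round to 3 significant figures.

323 AU

d = 1/p = 1/0.2350″ = 4.2553 pc.
At distance d (pc), an angle of θ arcsec spans θ·d AU: s = 75.9 × 4.2553 = 322.98 AU.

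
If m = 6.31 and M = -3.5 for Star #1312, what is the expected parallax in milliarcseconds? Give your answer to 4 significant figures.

1.091 mas

m − M = 6.31 − (-3.5) = 9.81.
d = 10^((m−M)/5 + 1) = 10^2.962 = 916.22 pc.
p = 1/d = 1/916.22 = 0.0010914 arcsec = 1.0914 mas.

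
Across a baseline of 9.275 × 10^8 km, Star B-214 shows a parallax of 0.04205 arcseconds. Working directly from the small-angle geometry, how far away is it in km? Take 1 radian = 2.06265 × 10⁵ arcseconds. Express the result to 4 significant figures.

θ = 0.04205″ = 0.04205/206265 = 2.0386 × 10^-7 rad.
d = B/θ = (9.275 × 10^8) / (2.0386 × 10^-7) = 4.5497 × 10^15 km.

4.550 × 10^15 km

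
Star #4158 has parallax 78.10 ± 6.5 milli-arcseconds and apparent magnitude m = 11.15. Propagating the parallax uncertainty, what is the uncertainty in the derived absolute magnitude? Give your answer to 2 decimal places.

M = m − 5 log₁₀ d + 5 = m + 5 log₁₀ p + 5, so ∂M/∂p = 5/(p ln 10).
σ_M = (5/ln 10) · (σ_p/p) = 2.1715 × 6.5/78.10 = 2.1715 × 0.083227 = 0.18073.

σ_M = 0.18 mag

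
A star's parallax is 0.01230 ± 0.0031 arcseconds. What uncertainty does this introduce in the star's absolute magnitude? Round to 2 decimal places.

σ_M = 0.55 mag

M = m − 5 log₁₀ d + 5 = m + 5 log₁₀ p + 5, so ∂M/∂p = 5/(p ln 10).
σ_M = (5/ln 10) · (σ_p/p) = 2.1715 × 0.0031/0.01230 = 2.1715 × 0.25203 = 0.54728.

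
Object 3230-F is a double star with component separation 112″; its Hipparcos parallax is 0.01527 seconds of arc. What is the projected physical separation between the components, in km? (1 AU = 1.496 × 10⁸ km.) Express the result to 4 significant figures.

1.097 × 10^12 km

d = 1/p = 1/0.01527″ = 65.488 pc.
At distance d (pc), an angle of θ arcsec spans θ·d AU: s = 112 × 65.488 = 7334.7 AU.
= 7334.7 × 1.496 × 10⁸ km = 1.0973 × 10^12 km.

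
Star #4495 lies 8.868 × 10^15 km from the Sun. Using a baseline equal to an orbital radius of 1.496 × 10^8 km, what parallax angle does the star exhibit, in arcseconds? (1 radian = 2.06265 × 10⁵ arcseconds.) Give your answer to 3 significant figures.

θ ≈ B/d = (1.496 × 10^8) / (8.868 × 10^15) = 1.6870 × 10^-8 rad.
In arcseconds: 1.6870 × 10^-8 × 206265 = 0.0034797″.

0.00348 arcsec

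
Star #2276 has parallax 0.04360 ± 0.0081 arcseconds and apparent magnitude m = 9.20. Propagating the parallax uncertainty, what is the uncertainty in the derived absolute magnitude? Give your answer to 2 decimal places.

M = m − 5 log₁₀ d + 5 = m + 5 log₁₀ p + 5, so ∂M/∂p = 5/(p ln 10).
σ_M = (5/ln 10) · (σ_p/p) = 2.1715 × 0.0081/0.04360 = 2.1715 × 0.18578 = 0.40342.

σ_M = 0.40 mag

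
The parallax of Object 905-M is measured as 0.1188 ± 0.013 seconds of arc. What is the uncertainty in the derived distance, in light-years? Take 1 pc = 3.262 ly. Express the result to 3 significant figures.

3.00 ly

d = 1/p, so σ_d = σ_p / p².
σ_d = 0.0130 / (0.1188)² = 0.0130 / 0.014113 = 0.92114 pc = 0.92114 × 3.262 ly = 3.0048 ly.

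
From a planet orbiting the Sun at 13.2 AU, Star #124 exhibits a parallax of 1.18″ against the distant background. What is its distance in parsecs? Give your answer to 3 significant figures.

11.2 pc

With baseline B (in AU) and parallax p (in arcsec), d = B/p parsecs.
d = 13.2 / 1.18 = 11.186 pc.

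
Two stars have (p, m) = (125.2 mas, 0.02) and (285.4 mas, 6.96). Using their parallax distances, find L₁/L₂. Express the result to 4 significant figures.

d₁ = 1/p₁ = 1/0.1252″ = 7.9872 pc; d₂ = 1/p₂ = 1/0.2854″ = 3.5039 pc.
M₁ = m₁ − 5 log₁₀ d₁ + 5 = 0.02 − 4.5120 + 5 = 0.5080.
M₂ = 6.96 − 2.7228 + 5 = 9.2372.
L₁/L₂ = 10^(0.4(M₂ − M₁)) = 10^(0.4 × 8.7292) = 10^3.49168 = 3102.3.

L₁/L₂ = 3102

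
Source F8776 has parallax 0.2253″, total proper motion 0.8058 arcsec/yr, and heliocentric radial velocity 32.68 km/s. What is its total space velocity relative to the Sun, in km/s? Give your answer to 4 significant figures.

36.82 km/s

d = 1/p = 1/0.2253″ = 4.4385 pc.
v_t = 4.740 μ d = 4.740 × 0.8058 × 4.4385 = 16.953 km/s.
v = √(v_r² + v_t²) = √(32.68² + 16.953²) = √1355.39 = 36.816 km/s.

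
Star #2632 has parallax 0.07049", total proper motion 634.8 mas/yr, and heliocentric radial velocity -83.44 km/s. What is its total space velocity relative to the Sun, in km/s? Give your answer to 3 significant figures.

93.7 km/s

d = 1/p = 1/0.07049″ = 14.186 pc.
μ = 634.8 mas/yr = 0.6348 ″/yr.
v_t = 4.740 μ d = 4.740 × 0.6348 × 14.186 = 42.685 km/s.
v = √(v_r² + v_t²) = √((-83.44)² + 42.685²) = √8784.24 = 93.724 km/s.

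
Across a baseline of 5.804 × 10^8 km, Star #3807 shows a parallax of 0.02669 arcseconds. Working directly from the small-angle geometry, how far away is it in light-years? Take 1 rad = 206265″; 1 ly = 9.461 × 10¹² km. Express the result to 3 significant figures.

474 ly

θ = 0.02669″ = 0.02669/206265 = 1.2940 × 10^-7 rad.
d = B/θ = (5.804 × 10^8) / (1.2940 × 10^-7) = 4.4853 × 10^15 km = (4.4853 × 10^15) / (9.461 × 10^12) ly = 474.08 ly.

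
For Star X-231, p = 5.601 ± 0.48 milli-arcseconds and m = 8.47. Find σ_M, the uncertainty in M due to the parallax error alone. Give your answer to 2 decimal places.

σ_M = 0.19 mag

M = m − 5 log₁₀ d + 5 = m + 5 log₁₀ p + 5, so ∂M/∂p = 5/(p ln 10).
σ_M = (5/ln 10) · (σ_p/p) = 2.1715 × 0.48/5.601 = 2.1715 × 0.085699 = 0.1861.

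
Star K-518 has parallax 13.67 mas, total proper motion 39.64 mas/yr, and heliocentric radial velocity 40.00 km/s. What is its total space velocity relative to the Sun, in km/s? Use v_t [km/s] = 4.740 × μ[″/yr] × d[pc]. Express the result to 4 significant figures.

42.30 km/s

d = 1/p = 1/0.01367″ = 73.153 pc.
μ = 39.64 mas/yr = 0.03964 ″/yr.
v_t = 4.740 μ d = 4.740 × 0.03964 × 73.153 = 13.745 km/s.
v = √(v_r² + v_t²) = √(40.00² + 13.745²) = √1788.93 = 42.296 km/s.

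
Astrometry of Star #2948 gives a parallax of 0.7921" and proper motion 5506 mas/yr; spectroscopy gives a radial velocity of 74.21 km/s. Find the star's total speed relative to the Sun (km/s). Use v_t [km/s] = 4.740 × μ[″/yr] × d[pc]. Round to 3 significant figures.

81.2 km/s

d = 1/p = 1/0.7921″ = 1.2625 pc.
μ = 5506 mas/yr = 5.506 ″/yr.
v_t = 4.740 μ d = 4.740 × 5.506 × 1.2625 = 32.949 km/s.
v = √(v_r² + v_t²) = √(74.21² + 32.949²) = √6592.76 = 81.196 km/s.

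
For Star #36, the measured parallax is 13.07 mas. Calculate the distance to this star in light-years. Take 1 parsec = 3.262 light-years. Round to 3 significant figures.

p = 13.07 mas = 0.01307 arcsec.
d = 1/p = 1/0.01307 = 76.511 pc.
In light-years: 76.511 × 3.262 = 249.58 ly.

250 light years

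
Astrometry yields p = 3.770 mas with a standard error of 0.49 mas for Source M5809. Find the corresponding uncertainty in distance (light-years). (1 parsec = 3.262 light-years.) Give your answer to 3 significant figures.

112 ly

d = 1/p, so σ_d = σ_p / p².
σ_d = 0.000490 / (0.003770)² = 0.000490 / 0.000014213 = 34.475 pc = 34.475 × 3.262 ly = 112.46 ly.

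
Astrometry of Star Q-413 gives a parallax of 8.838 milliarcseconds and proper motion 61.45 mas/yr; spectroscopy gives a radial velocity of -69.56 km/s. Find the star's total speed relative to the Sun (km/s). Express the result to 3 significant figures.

d = 1/p = 1/0.008838″ = 113.15 pc.
μ = 61.45 mas/yr = 0.06145 ″/yr.
v_t = 4.740 μ d = 4.740 × 0.06145 × 113.15 = 32.958 km/s.
v = √(v_r² + v_t²) = √((-69.56)² + 32.958²) = √5924.82 = 76.973 km/s.

77.0 km/s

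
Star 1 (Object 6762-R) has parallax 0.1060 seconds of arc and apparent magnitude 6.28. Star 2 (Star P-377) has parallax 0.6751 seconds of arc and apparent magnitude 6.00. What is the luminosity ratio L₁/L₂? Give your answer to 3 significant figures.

d₁ = 1/p₁ = 1/0.1060″ = 9.434 pc; d₂ = 1/p₂ = 1/0.6751″ = 1.4813 pc.
M₁ = m₁ − 5 log₁₀ d₁ + 5 = 6.28 − 4.8735 + 5 = 6.4065.
M₂ = 6.00 − 0.8532 + 5 = 10.1468.
L₁/L₂ = 10^(0.4(M₂ − M₁)) = 10^(0.4 × 3.7403) = 10^1.49612 = 31.342.

L₁/L₂ = 31.3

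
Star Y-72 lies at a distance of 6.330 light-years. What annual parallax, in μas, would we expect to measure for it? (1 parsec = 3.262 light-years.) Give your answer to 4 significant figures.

d = 6.330 ly ÷ 3.262 = 1.9405 pc.
p = 1/d = 1/1.9405 = 0.51533 arcsec.
= 0.51533 × 10⁶ = 5.1533 × 10^5 μas.

515300 μas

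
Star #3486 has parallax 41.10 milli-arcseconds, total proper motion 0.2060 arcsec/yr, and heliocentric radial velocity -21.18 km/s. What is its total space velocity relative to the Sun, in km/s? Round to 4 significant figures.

d = 1/p = 1/0.04110″ = 24.331 pc.
v_t = 4.740 μ d = 4.740 × 0.2060 × 24.331 = 23.758 km/s.
v = √(v_r² + v_t²) = √((-21.18)² + 23.758²) = √1013.03 = 31.828 km/s.

31.83 km/s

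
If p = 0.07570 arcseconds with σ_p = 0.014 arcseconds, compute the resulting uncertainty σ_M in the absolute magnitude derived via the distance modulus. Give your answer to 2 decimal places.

σ_M = 0.40 mag

M = m − 5 log₁₀ d + 5 = m + 5 log₁₀ p + 5, so ∂M/∂p = 5/(p ln 10).
σ_M = (5/ln 10) · (σ_p/p) = 2.1715 × 0.014/0.07570 = 2.1715 × 0.18494 = 0.4016.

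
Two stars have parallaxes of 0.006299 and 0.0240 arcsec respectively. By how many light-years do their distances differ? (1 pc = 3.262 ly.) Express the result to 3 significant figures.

382 ly

d_A = 1/0.006299″ = 158.76 pc; d_B = 1/0.02400″ = 41.667 pc.
|d_B − d_A| = |41.667 − 158.76| = 117.09 pc = 117.09 × 3.262 ly = 381.95 ly.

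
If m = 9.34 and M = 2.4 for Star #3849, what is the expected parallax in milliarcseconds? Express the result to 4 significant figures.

4.093 mas

m − M = 9.34 − 2.4 = 6.94.
d = 10^((m−M)/5 + 1) = 10^2.388 = 244.34 pc.
p = 1/d = 1/244.34 = 0.0040927 arcsec = 4.0927 mas.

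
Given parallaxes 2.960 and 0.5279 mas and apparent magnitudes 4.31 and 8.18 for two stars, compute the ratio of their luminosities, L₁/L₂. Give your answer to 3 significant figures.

d₁ = 1/p₁ = 1/0.002960″ = 337.84 pc; d₂ = 1/p₂ = 1/0.0005279″ = 1894.3 pc.
M₁ = m₁ − 5 log₁₀ d₁ + 5 = 4.31 − 12.6436 + 5 = -3.3336.
M₂ = 8.18 − 16.3872 + 5 = -3.2072.
L₁/L₂ = 10^(0.4(M₂ − M₁)) = 10^(0.4 × 0.1264) = 10^0.05056 = 1.1235.

L₁/L₂ = 1.12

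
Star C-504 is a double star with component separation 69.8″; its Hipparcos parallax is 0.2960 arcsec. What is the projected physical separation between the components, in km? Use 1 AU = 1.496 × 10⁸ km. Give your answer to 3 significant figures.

3.53 × 10^10 km

d = 1/p = 1/0.2960″ = 3.3784 pc.
At distance d (pc), an angle of θ arcsec spans θ·d AU: s = 69.8 × 3.3784 = 235.81 AU.
= 235.81 × 1.496 × 10⁸ km = 3.5277 × 10^10 km.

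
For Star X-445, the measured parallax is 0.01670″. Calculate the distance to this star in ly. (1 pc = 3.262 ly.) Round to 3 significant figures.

d = 1/p = 1/0.01670 = 59.88 pc.
In light-years: 59.88 × 3.262 = 195.33 ly.

195 ly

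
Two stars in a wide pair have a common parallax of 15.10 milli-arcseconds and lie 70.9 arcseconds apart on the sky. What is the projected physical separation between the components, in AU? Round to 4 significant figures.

4695 AU

d = 1/p = 1/0.01510″ = 66.225 pc.
At distance d (pc), an angle of θ arcsec spans θ·d AU: s = 70.9 × 66.225 = 4695.4 AU.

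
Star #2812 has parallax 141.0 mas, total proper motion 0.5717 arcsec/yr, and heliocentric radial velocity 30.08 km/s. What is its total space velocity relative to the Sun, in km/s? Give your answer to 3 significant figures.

d = 1/p = 1/0.1410″ = 7.0922 pc.
v_t = 4.740 μ d = 4.740 × 0.5717 × 7.0922 = 19.219 km/s.
v = √(v_r² + v_t²) = √(30.08² + 19.219²) = √1274.18 = 35.696 km/s.

35.7 km/s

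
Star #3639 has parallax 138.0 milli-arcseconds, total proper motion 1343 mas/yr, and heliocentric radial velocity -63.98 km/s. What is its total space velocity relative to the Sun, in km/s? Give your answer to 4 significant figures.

d = 1/p = 1/0.1380″ = 7.2464 pc.
μ = 1343 mas/yr = 1.343 ″/yr.
v_t = 4.740 μ d = 4.740 × 1.343 × 7.2464 = 46.129 km/s.
v = √(v_r² + v_t²) = √((-63.98)² + 46.129²) = √6221.33 = 78.875 km/s.

78.88 km/s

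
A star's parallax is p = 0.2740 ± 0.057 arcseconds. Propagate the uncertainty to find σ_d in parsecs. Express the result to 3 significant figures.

d = 1/p, so σ_d = σ_p / p².
σ_d = 0.0570 / (0.2740)² = 0.0570 / 0.075076 = 0.75923 pc.

0.759 pc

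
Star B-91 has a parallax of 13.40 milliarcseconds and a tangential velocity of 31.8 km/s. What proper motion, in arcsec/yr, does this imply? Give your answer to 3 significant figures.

0.0899 arcsec/yr

d = 1/p = 1/0.01340″ = 74.627 pc.
μ = v_t / (4.74 d) = 31.8 / (4.74 × 74.627) = 31.8 / 353.73 = 0.089899 ″/yr.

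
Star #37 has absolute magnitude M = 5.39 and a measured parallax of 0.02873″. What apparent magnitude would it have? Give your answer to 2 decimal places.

m = 8.10

d = 1/p = 1/0.02873″ = 34.807 pc.
m − M = 5 log₁₀ d − 5 = 5 log₁₀(34.807) − 5 = 7.7083 − 5 = 2.7083.
m = M + (m − M) = 5.39 + 2.7083 = 8.10.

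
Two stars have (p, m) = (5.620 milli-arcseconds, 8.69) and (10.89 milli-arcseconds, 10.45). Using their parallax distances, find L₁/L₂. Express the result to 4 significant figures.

L₁/L₂ = 18.99

d₁ = 1/p₁ = 1/0.005620″ = 177.94 pc; d₂ = 1/p₂ = 1/0.01089″ = 91.827 pc.
M₁ = m₁ − 5 log₁₀ d₁ + 5 = 8.69 − 11.2514 + 5 = 2.4386.
M₂ = 10.45 − 9.8149 + 5 = 5.6351.
L₁/L₂ = 10^(0.4(M₂ − M₁)) = 10^(0.4 × 3.1965) = 10^1.27860 = 18.993.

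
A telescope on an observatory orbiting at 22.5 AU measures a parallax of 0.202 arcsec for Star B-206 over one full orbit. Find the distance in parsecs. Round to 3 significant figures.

With baseline B (in AU) and parallax p (in arcsec), d = B/p parsecs.
d = 22.5 / 0.202 = 111.39 pc.

111 pc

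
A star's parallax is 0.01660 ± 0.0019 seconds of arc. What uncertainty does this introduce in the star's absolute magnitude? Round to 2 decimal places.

M = m − 5 log₁₀ d + 5 = m + 5 log₁₀ p + 5, so ∂M/∂p = 5/(p ln 10).
σ_M = (5/ln 10) · (σ_p/p) = 2.1715 × 0.0019/0.01660 = 2.1715 × 0.11446 = 0.24855.

σ_M = 0.25 mag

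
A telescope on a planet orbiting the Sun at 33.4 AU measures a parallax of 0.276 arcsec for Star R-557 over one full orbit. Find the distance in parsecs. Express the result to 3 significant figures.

With baseline B (in AU) and parallax p (in arcsec), d = B/p parsecs.
d = 33.4 / 0.276 = 121.01 pc.

121 pc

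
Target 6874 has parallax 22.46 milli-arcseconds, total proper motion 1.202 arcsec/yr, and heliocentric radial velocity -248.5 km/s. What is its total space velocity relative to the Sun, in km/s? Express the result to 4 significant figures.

d = 1/p = 1/0.02246″ = 44.524 pc.
v_t = 4.740 μ d = 4.740 × 1.202 × 44.524 = 253.67 km/s.
v = √(v_r² + v_t²) = √((-248.5)² + 253.67²) = √126101 = 355.11 km/s.

355.1 km/s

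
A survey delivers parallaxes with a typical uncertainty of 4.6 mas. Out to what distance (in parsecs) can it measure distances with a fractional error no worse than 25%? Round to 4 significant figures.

σ_d/d = σ_p/p, so the condition is σ_p/p ≤ 0.25, i.e. p ≥ σ_p/0.25.
p_min = 4.6/0.25 = 18.4 mas = 0.0184 arcsec.
d_max = 1/p_min = 1/0.0184 = 54.348 pc.

54.35 pc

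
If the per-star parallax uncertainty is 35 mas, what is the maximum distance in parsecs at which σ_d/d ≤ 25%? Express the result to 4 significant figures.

7.143 pc

σ_d/d = σ_p/p, so the condition is σ_p/p ≤ 0.25, i.e. p ≥ σ_p/0.25.
p_min = 35/0.25 = 140 mas = 0.14 arcsec.
d_max = 1/p_min = 1/0.14 = 7.1429 pc.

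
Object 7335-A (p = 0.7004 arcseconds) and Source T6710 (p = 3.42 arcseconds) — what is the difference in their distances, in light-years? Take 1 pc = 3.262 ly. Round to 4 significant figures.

3.704 ly

d_A = 1/0.7004″ = 1.4278 pc; d_B = 1/3.420″ = 0.2924 pc.
|d_B − d_A| = |0.2924 − 1.4278| = 1.1354 pc = 1.1354 × 3.262 ly = 3.7037 ly.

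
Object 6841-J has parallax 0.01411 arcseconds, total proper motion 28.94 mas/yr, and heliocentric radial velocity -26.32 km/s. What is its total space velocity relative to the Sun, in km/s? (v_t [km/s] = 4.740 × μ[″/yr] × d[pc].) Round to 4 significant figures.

28.06 km/s

d = 1/p = 1/0.01411″ = 70.872 pc.
μ = 28.94 mas/yr = 0.02894 ″/yr.
v_t = 4.740 μ d = 4.740 × 0.02894 × 70.872 = 9.7219 km/s.
v = √(v_r² + v_t²) = √((-26.32)² + 9.7219²) = √787.258 = 28.058 km/s.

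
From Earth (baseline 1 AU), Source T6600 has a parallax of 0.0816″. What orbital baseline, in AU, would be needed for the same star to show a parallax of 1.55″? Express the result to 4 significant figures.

19.00 AU

Parallax scales linearly with baseline: p ∝ B, so B = p_target / p_Earth × 1 AU.
B = 1.55 / 0.0816 = 18.995 AU.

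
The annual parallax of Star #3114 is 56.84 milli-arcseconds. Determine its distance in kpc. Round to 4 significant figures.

0.01759 kpc

p = 56.84 milli-arcseconds = 0.05684 arcsec.
d = 1/p = 1/0.05684 = 17.593 pc.
= 0.017593 kpc.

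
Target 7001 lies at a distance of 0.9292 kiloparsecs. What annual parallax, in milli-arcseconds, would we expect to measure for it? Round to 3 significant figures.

d = 0.9292 kpc = 929.2 pc.
p = 1/d = 1/929.2 = 0.0010762 arcsec.
= 0.0010762 × 1000 = 1.0762 mas.

1.08 mas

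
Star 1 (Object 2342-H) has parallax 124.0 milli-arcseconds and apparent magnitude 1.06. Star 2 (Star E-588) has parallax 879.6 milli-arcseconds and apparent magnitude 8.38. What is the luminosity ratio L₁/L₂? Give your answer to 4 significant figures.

L₁/L₂ = 42630

d₁ = 1/p₁ = 1/0.1240″ = 8.0645 pc; d₂ = 1/p₂ = 1/0.8796″ = 1.1369 pc.
M₁ = m₁ − 5 log₁₀ d₁ + 5 = 1.06 − 4.5329 + 5 = 1.5271.
M₂ = 8.38 − 0.2786 + 5 = 13.1014.
L₁/L₂ = 10^(0.4(M₂ − M₁)) = 10^(0.4 × 11.5743) = 10^4.62972 = 42630.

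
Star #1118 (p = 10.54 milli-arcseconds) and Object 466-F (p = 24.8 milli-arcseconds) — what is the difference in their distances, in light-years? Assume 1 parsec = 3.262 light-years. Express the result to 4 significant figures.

d_A = 1/0.01054″ = 94.877 pc; d_B = 1/0.02480″ = 40.323 pc.
|d_B − d_A| = |40.323 − 94.877| = 54.554 pc = 54.554 × 3.262 ly = 177.96 ly.

178.0 ly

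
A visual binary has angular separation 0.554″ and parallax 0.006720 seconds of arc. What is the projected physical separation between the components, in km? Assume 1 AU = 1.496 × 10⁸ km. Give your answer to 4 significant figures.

1.233 × 10^10 km

d = 1/p = 1/0.006720″ = 148.81 pc.
At distance d (pc), an angle of θ arcsec spans θ·d AU: s = 0.554 × 148.81 = 82.441 AU.
= 82.441 × 1.496 × 10⁸ km = 1.2333 × 10^10 km.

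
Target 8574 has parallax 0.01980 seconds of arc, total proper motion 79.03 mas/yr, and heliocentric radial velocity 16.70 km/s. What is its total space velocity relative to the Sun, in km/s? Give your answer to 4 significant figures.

d = 1/p = 1/0.01980″ = 50.505 pc.
μ = 79.03 mas/yr = 0.07903 ″/yr.
v_t = 4.740 μ d = 4.740 × 0.07903 × 50.505 = 18.919 km/s.
v = √(v_r² + v_t²) = √(16.70² + 18.919²) = √636.819 = 25.235 km/s.

25.24 km/s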